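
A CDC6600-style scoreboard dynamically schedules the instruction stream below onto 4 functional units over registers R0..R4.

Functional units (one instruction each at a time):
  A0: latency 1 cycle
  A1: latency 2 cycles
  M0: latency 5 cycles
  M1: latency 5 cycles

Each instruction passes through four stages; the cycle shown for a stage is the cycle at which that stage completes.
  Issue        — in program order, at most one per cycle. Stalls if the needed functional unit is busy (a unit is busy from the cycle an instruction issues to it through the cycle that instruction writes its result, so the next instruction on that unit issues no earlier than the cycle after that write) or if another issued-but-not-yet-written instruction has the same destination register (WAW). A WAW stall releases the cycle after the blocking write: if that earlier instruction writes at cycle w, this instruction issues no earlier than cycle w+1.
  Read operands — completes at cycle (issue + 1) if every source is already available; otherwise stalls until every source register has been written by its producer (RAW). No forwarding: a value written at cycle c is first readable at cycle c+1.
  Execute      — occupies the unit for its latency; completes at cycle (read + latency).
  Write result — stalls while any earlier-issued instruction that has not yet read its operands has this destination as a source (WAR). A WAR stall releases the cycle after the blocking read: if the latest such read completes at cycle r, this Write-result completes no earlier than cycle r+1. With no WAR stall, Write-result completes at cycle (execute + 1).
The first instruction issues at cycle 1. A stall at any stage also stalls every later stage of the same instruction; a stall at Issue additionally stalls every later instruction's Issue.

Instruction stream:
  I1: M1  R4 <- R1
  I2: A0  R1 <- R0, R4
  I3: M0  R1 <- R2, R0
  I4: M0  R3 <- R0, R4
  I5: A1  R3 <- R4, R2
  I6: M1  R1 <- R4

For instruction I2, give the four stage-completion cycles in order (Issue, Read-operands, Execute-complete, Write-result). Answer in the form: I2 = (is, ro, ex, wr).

I2 = (2, 9, 10, 11)

I1  is:1  ro:2  ex:7  wr:8
I2  is:2  ro:9  ex:10  wr:11  — RAW R4: wait I1 write@8
I3  is:12  ro:13  ex:18  wr:19  — WAW R1: wait I2 write@11
I4  is:20  ro:21  ex:26  wr:27  — struct: M0 busy until I3 writes@19
I5  is:28  ro:29  ex:31  wr:32  — WAW R3: wait I4 write@27
I6  is:29  ro:30  ex:35  wr:36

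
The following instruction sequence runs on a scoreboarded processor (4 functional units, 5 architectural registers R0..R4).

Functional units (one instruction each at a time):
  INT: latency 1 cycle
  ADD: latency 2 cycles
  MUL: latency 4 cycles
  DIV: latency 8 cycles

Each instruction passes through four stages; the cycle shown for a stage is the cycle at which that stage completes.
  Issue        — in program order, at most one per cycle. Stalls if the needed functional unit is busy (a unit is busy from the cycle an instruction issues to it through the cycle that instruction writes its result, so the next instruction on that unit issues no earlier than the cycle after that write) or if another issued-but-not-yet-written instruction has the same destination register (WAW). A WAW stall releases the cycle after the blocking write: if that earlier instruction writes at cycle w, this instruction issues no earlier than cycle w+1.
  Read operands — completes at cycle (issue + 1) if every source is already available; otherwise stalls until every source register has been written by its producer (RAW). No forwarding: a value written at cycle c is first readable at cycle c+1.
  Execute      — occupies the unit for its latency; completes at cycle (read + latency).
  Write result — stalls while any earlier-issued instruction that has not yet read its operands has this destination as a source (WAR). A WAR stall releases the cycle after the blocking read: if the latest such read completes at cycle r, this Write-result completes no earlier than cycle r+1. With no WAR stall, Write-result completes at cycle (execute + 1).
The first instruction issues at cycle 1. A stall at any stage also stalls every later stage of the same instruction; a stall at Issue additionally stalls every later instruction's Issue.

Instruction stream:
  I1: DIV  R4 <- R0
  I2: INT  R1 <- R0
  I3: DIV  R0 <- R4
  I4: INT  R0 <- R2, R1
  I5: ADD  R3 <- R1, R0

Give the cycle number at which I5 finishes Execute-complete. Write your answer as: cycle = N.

cycle = 29

[1] issue I1 (DIV)
[2] I1 read-ops, issue I2 (INT)
[3] I2 read-ops
[4] I2 finished on INT
[5] I2→R1
[10] I1 finished on DIV
[11] I1→R4
[12] issue I3 (DIV)
[13] I3 read-ops
[21] I3 finished on DIV
[22] I3→R0
[23] issue I4 (INT)
[24] I4 read-ops, issue I5 (ADD)
[25] I4 finished on INT
[26] I4→R0
[27] I5 read-ops
[29] I5 finished on ADD
[30] I5→R3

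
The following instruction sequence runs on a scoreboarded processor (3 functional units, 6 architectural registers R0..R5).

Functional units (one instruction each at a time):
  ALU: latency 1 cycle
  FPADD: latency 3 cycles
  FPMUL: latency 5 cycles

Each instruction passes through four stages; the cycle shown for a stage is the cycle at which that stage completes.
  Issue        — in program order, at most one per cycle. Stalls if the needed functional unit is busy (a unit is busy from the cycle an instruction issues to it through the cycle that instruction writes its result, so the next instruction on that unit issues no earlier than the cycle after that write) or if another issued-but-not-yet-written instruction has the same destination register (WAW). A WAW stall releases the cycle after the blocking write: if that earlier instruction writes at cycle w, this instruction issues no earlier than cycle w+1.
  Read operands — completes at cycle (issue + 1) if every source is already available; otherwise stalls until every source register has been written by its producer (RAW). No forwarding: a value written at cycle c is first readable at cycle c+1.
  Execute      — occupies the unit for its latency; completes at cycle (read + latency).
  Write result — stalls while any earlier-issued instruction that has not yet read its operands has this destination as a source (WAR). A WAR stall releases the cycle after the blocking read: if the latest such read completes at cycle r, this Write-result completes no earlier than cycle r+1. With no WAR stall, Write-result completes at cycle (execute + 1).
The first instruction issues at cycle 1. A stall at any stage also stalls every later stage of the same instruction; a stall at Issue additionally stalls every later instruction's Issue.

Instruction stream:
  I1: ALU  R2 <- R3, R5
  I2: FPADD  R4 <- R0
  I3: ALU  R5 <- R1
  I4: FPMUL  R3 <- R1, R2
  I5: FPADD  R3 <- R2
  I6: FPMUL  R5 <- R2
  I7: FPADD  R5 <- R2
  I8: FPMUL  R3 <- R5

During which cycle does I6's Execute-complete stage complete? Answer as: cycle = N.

t=1  I1→ALU
t=2  I1 RO; I2→FPADD
t=3  I1 EX; I2 RO
t=4  I1 WR R2
t=5  I3→ALU
t=6  I2 EX; I3 RO; I4→FPMUL
t=7  I2 WR R4; I3 EX; I4 RO
t=8  I3 WR R5
t=12  I4 EX
t=13  I4 WR R3
t=14  I5→FPADD
t=15  I5 RO; I6→FPMUL
t=16  I6 RO
t=18  I5 EX
t=19  I5 WR R3
t=21  I6 EX
t=22  I6 WR R5
t=23  I7→FPADD
t=24  I7 RO; I8→FPMUL
t=27  I7 EX
t=28  I7 WR R5
t=29  I8 RO
t=34  I8 EX
t=35  I8 WR R3

cycle = 21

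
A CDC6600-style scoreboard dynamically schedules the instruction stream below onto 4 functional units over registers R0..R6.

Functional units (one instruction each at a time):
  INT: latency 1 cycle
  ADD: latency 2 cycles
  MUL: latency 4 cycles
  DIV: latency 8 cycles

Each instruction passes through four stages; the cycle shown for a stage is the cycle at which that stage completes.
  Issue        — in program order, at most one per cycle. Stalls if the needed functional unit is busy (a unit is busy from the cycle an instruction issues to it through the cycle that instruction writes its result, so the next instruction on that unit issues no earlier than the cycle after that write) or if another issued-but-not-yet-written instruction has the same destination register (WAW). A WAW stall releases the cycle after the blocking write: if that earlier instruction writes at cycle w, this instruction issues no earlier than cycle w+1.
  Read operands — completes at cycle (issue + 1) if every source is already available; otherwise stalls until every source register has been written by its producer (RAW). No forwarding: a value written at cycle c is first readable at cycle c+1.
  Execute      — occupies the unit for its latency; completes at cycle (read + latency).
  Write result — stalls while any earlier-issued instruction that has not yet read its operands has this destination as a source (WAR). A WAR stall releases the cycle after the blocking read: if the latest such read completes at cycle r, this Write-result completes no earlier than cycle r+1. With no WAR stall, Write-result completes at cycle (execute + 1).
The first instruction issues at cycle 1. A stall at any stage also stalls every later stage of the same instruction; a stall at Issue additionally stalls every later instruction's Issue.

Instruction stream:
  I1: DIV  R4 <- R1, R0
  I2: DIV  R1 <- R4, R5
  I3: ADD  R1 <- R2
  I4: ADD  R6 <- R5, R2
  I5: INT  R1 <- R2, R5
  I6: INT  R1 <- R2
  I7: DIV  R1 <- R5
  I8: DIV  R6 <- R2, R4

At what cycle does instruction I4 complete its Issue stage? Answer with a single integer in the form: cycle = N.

[I1] 1/2/10/11
[I2] 12/13/21/22  (struct: DIV busy until I1 writes@11)
[I3] 23/24/26/27  (WAW R1: wait I2 write@22)
[I4] 28/29/31/32  (struct: ADD busy until I3 writes@27)
[I5] 29/30/31/32
[I6] 33/34/35/36  (struct: INT busy until I5 writes@32)
[I7] 37/38/46/47  (WAW R1: wait I6 write@36)
[I8] 48/49/57/58  (struct: DIV busy until I7 writes@47)

cycle = 28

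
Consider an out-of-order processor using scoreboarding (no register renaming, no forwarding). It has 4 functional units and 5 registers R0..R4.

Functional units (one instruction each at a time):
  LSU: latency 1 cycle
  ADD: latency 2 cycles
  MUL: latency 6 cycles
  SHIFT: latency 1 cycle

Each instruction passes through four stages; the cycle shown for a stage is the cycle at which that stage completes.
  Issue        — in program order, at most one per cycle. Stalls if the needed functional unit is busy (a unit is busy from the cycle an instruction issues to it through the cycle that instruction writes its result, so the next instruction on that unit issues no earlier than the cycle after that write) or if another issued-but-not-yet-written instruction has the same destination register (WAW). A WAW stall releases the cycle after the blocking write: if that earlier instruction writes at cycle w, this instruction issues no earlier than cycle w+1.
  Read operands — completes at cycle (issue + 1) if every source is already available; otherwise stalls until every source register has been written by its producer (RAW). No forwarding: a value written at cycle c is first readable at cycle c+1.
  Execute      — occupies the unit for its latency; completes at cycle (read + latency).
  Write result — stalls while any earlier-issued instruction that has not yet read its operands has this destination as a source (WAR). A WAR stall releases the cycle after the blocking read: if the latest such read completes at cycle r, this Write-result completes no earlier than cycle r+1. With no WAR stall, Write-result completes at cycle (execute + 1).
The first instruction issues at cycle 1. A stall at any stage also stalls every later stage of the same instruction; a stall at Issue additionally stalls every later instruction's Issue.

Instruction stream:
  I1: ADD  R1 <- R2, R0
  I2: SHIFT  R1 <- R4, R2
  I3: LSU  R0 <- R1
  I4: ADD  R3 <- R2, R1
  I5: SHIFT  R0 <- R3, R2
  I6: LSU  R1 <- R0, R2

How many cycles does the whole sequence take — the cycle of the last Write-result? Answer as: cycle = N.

cycle 1: I1 dispatched to ADD
cycle 2: I1 operands ready
cycle 4: I1 complete
cycle 5: R1←I1
cycle 6: I2 dispatched to SHIFT
cycle 7: I2 operands ready · I3 dispatched to LSU
cycle 8: I2 complete · I4 dispatched to ADD
cycle 9: R1←I2
cycle 10: I3 operands ready · I4 operands ready
cycle 11: I3 complete
cycle 12: R0←I3 · I4 complete
cycle 13: R3←I4 · I5 dispatched to SHIFT
cycle 14: I5 operands ready · I6 dispatched to LSU
cycle 15: I5 complete
cycle 16: R0←I5
cycle 17: I6 operands ready
cycle 18: I6 complete
cycle 19: R1←I6

cycle = 19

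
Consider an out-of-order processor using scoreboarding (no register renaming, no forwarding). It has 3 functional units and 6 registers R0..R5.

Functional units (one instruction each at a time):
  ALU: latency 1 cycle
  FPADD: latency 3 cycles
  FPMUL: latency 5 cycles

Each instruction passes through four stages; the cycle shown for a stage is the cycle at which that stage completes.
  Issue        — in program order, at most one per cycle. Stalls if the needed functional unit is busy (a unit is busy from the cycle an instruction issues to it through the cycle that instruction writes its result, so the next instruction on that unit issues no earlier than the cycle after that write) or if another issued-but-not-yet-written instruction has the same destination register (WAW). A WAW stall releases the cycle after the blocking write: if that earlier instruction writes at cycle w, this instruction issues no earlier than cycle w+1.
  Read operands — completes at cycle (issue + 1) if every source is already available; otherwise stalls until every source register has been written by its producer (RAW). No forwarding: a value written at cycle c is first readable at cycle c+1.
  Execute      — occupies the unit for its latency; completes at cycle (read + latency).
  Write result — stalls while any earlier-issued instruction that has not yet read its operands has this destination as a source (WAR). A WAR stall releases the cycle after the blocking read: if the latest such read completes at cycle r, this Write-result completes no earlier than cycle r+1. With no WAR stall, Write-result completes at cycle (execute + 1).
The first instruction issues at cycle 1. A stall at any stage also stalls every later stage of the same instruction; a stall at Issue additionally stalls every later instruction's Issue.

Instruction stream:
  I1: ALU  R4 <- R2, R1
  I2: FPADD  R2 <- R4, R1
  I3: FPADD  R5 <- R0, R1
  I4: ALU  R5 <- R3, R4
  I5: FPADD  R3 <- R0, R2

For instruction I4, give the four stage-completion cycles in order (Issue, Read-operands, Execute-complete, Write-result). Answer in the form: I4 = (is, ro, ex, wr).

t=1  I1→ALU
t=2  I1 RO | I2→FPADD
t=3  I1 EX
t=4  I1 WR R4
t=5  I2 RO
t=8  I2 EX
t=9  I2 WR R2
t=10  I3→FPADD
t=11  I3 RO
t=14  I3 EX
t=15  I3 WR R5
t=16  I4→ALU
t=17  I4 RO | I5→FPADD
t=18  I4 EX | I5 RO
t=19  I4 WR R5
t=21  I5 EX
t=22  I5 WR R3

I4 = (16, 17, 18, 19)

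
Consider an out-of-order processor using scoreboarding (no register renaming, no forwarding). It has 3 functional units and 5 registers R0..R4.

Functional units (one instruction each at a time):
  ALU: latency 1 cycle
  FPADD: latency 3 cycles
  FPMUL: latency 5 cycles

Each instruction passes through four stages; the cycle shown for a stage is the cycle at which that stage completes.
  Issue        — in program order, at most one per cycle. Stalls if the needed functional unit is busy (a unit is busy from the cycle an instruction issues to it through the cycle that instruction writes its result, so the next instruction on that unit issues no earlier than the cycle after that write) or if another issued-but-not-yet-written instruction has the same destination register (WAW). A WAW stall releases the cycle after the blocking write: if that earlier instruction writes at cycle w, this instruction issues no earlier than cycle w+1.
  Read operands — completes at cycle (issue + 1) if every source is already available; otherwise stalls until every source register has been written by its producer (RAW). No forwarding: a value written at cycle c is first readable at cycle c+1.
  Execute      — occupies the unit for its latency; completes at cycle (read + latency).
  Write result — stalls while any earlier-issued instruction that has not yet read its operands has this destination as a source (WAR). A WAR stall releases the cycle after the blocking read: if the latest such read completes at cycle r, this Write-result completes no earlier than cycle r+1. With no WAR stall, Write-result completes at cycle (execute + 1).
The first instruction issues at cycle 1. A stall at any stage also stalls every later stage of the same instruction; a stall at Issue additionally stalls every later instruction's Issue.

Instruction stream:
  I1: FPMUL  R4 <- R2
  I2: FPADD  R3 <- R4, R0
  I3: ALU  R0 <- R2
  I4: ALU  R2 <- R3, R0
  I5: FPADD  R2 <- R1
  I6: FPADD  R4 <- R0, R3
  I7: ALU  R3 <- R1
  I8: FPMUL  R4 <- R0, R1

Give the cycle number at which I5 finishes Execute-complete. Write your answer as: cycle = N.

I1  is:1  ro:2  ex:7  wr:8
I2  is:2  ro:9  ex:12  wr:13  — RAW R4: wait I1 write@8
I3  is:3  ro:4  ex:5  wr:10  — WAR R0: wait I2 read@9
I4  is:11  ro:14  ex:15  wr:16  — struct: ALU busy until I3 writes@10, RAW R3: wait I2 write@13
I5  is:17  ro:18  ex:21  wr:22  — WAW R2: wait I4 write@16
I6  is:23  ro:24  ex:27  wr:28  — struct: FPADD busy until I5 writes@22
I7  is:24  ro:25  ex:26  wr:27
I8  is:29  ro:30  ex:35  wr:36  — WAW R4: wait I6 write@28

cycle = 21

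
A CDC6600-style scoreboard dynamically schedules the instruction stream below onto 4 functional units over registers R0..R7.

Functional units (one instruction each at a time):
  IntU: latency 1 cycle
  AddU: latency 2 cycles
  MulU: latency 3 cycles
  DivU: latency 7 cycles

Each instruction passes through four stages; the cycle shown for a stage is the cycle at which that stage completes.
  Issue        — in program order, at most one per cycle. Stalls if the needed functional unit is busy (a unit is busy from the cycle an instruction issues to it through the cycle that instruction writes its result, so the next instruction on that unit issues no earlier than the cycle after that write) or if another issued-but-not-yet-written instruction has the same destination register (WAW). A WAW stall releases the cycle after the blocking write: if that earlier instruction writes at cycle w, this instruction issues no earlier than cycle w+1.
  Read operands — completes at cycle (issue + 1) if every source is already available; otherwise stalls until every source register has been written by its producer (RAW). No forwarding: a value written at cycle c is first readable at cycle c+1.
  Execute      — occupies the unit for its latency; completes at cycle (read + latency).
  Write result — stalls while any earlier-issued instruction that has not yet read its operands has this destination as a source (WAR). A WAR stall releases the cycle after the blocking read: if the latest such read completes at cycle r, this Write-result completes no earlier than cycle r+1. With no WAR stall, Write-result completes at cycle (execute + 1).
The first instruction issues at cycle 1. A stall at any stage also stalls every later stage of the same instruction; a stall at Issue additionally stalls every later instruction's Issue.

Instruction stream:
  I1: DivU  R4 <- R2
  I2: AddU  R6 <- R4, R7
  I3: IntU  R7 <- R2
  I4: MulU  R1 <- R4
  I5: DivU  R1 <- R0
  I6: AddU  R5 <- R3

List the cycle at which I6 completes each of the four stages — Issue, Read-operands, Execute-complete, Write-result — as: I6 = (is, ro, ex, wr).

[1] issue I1 (DivU)
[2] I1 read-ops, issue I2 (AddU)
[3] issue I3 (IntU)
[4] I3 read-ops, issue I4 (MulU)
[5] I3 finished on IntU
[9] I1 finished on DivU
[10] I1→R4
[11] I2 read-ops, I4 read-ops
[12] I3→R7
[13] I2 finished on AddU
[14] I2→R6, I4 finished on MulU
[15] I4→R1
[16] issue I5 (DivU)
[17] I5 read-ops, issue I6 (AddU)
[18] I6 read-ops
[20] I6 finished on AddU
[21] I6→R5
[24] I5 finished on DivU
[25] I5→R1

I6 = (17, 18, 20, 21)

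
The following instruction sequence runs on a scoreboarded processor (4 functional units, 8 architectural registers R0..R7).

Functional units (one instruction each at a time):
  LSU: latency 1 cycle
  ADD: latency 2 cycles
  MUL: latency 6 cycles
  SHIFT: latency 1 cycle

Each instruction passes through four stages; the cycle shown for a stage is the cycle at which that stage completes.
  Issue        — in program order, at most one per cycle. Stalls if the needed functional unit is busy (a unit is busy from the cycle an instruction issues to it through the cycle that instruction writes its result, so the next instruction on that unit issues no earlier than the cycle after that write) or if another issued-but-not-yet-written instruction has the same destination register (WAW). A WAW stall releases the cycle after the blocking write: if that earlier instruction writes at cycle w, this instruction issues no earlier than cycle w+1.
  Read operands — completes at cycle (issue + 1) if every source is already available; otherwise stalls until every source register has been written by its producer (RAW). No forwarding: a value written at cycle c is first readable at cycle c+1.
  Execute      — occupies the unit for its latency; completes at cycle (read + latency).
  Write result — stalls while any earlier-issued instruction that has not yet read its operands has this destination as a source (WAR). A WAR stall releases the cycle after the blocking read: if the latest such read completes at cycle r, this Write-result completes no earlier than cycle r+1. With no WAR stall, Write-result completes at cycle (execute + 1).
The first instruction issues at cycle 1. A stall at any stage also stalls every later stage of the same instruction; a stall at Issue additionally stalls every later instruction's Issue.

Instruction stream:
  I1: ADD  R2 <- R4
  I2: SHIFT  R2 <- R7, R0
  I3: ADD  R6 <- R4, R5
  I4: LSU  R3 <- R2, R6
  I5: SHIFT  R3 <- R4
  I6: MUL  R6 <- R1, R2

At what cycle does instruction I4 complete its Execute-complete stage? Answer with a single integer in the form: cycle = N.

1) issue 1, read 2, done 4, write 5
2) issue 6, read 7, done 8, write 9  <WAW R2: wait I1 write@5>
3) issue 7, read 8, done 10, write 11
4) issue 8, read 12, done 13, write 14  <RAW R6: wait I3 write@11>
5) issue 15, read 16, done 17, write 18  <WAW R3: wait I4 write@14>
6) issue 16, read 17, done 23, write 24

cycle = 13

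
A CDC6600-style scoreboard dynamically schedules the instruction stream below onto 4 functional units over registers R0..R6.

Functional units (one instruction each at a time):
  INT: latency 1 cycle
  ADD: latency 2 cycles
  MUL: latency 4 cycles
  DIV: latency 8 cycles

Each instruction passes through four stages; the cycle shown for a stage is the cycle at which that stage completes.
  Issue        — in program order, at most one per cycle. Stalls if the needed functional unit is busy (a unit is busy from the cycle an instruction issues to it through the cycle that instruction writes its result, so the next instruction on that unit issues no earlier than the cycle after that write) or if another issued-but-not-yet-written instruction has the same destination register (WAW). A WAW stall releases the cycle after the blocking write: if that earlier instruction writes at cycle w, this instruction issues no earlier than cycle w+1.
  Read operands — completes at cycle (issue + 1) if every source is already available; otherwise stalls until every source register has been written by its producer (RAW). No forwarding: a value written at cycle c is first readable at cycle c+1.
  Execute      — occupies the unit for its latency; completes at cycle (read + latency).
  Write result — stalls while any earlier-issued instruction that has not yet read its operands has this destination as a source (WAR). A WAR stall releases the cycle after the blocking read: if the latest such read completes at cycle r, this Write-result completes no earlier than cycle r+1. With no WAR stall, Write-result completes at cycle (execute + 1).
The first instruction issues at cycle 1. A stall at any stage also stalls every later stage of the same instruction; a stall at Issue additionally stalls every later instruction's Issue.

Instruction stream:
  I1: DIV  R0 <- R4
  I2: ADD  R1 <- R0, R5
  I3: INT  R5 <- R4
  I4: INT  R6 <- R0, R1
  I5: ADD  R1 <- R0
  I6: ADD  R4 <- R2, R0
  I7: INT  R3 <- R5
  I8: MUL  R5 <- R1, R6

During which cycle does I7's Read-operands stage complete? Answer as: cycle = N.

cycle = 23

c1: issue I1 (DIV)
c2: I1 read-ops | issue I2 (ADD)
c3: issue I3 (INT)
c4: I3 read-ops
c5: I3 finished on INT
c10: I1 finished on DIV
c11: I1→R0
c12: I2 read-ops
c13: I3→R5
c14: I2 finished on ADD | issue I4 (INT)
c15: I2→R1
c16: I4 read-ops | issue I5 (ADD)
c17: I4 finished on INT | I5 read-ops
c18: I4→R6
c19: I5 finished on ADD
c20: I5→R1
c21: issue I6 (ADD)
c22: I6 read-ops | issue I7 (INT)
c23: I7 read-ops | issue I8 (MUL)
c24: I6 finished on ADD | I7 finished on INT | I8 read-ops
c25: I6→R4 | I7→R3
c28: I8 finished on MUL
c29: I8→R5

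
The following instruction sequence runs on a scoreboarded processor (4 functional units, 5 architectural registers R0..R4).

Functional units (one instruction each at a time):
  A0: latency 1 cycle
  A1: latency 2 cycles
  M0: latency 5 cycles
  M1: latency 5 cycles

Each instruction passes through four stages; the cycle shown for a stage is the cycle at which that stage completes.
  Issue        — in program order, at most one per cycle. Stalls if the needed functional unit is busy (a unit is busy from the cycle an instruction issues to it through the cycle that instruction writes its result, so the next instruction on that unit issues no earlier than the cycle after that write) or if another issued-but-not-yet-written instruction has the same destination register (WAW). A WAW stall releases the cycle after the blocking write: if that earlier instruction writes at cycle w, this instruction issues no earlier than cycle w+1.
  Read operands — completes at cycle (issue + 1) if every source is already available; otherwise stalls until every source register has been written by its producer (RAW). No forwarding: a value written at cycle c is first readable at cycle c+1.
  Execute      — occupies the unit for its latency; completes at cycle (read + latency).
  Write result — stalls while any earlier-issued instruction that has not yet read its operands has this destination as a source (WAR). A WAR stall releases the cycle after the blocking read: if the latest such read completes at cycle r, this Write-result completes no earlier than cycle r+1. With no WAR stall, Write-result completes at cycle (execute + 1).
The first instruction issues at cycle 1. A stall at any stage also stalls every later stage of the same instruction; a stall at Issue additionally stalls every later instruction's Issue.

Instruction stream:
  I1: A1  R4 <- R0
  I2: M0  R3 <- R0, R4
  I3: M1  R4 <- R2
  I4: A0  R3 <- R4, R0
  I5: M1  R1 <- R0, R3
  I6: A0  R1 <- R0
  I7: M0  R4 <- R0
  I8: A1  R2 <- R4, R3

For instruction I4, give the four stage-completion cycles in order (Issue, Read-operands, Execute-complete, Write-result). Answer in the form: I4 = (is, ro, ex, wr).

[1] I1 dispatched to A1
[2] I1 operands ready, I2 dispatched to M0
[4] I1 complete
[5] R4←I1
[6] I2 operands ready, I3 dispatched to M1
[7] I3 operands ready
[11] I2 complete
[12] R3←I2, I3 complete
[13] R4←I3, I4 dispatched to A0
[14] I4 operands ready, I5 dispatched to M1
[15] I4 complete
[16] R3←I4
[17] I5 operands ready
[22] I5 complete
[23] R1←I5
[24] I6 dispatched to A0
[25] I6 operands ready, I7 dispatched to M0
[26] I6 complete, I7 operands ready, I8 dispatched to A1
[27] R1←I6
[31] I7 complete
[32] R4←I7
[33] I8 operands ready
[35] I8 complete
[36] R2←I8

I4 = (13, 14, 15, 16)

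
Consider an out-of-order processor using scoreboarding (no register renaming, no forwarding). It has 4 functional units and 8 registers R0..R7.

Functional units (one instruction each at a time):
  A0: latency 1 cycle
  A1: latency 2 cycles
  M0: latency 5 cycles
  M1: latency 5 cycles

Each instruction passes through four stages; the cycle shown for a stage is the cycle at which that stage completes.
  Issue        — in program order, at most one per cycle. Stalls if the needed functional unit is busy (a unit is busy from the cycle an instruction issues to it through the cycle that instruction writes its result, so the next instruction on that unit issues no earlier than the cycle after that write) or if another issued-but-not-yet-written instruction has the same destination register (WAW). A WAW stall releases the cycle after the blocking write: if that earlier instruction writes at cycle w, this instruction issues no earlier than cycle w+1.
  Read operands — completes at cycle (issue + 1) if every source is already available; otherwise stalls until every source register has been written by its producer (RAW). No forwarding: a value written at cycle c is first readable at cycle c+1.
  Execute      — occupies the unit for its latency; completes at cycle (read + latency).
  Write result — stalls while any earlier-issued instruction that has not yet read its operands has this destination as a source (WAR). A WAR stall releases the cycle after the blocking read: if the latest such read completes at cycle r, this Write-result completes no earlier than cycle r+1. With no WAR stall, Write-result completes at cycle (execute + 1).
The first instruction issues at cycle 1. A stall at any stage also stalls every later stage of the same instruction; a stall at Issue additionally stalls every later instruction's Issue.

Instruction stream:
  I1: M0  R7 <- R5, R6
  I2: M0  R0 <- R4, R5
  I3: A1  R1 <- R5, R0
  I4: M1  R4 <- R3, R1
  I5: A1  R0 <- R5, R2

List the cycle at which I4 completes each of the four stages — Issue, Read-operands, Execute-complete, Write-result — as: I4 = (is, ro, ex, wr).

I1 -> (1, 2, 7, 8)
I2 -> (9, 10, 15, 16)  // struct: M0 busy until I1 writes@8
I3 -> (10, 17, 19, 20)  // RAW R0: wait I2 write@16
I4 -> (11, 21, 26, 27)  // RAW R1: wait I3 write@20
I5 -> (21, 22, 24, 25)  // struct: A1 busy until I3 writes@20

I4 = (11, 21, 26, 27)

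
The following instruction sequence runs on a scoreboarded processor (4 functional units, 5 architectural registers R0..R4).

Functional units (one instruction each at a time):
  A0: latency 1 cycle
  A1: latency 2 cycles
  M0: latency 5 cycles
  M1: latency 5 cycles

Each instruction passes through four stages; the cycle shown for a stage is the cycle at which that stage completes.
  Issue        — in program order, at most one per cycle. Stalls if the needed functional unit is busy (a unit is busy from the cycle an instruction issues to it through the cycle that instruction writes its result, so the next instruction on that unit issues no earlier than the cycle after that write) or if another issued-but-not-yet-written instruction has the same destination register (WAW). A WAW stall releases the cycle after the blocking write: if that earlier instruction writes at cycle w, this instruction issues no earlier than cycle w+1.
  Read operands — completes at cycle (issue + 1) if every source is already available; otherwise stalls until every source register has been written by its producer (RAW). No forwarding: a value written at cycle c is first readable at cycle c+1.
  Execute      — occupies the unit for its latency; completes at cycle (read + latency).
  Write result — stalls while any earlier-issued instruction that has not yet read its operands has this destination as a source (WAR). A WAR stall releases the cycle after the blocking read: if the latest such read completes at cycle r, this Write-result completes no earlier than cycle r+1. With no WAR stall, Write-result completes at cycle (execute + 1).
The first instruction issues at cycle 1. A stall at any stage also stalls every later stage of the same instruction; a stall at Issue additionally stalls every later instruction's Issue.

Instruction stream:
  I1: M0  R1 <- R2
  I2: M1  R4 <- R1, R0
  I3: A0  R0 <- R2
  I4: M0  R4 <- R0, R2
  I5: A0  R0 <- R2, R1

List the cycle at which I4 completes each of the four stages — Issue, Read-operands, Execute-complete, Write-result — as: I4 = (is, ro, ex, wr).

I4 = (16, 17, 22, 23)

1) issue 1, read 2, done 7, write 8
2) issue 2, read 9, done 14, write 15  <RAW R1: wait I1 write@8>
3) issue 3, read 4, done 5, write 10  <WAR R0: wait I2 read@9>
4) issue 16, read 17, done 22, write 23  <WAW R4: wait I2 write@15>
5) issue 17, read 18, done 19, write 20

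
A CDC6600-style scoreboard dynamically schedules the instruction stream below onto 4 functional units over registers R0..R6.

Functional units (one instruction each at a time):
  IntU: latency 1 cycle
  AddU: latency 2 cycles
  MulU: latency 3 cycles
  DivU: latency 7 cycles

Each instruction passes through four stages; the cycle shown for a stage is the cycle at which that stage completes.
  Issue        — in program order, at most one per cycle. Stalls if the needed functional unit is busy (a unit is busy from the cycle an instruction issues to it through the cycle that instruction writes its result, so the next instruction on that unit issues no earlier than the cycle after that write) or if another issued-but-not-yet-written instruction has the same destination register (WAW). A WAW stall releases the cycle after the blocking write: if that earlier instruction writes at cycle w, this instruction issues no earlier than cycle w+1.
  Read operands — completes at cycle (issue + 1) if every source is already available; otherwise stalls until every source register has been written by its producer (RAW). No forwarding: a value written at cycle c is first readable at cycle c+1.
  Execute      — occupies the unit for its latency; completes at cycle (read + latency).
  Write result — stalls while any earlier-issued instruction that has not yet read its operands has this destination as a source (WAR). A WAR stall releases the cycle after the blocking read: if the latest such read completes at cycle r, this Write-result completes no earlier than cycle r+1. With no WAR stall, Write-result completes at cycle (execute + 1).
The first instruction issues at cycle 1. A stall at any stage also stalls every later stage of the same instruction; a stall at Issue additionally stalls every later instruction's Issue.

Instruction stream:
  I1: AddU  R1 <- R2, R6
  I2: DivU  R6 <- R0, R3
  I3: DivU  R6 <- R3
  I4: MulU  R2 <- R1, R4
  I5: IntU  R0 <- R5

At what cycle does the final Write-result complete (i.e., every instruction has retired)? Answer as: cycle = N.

cycle = 21

I1 -> (1, 2, 4, 5)
I2 -> (2, 3, 10, 11)
I3 -> (12, 13, 20, 21)  // struct: DivU busy until I2 writes@11
I4 -> (13, 14, 17, 18)
I5 -> (14, 15, 16, 17)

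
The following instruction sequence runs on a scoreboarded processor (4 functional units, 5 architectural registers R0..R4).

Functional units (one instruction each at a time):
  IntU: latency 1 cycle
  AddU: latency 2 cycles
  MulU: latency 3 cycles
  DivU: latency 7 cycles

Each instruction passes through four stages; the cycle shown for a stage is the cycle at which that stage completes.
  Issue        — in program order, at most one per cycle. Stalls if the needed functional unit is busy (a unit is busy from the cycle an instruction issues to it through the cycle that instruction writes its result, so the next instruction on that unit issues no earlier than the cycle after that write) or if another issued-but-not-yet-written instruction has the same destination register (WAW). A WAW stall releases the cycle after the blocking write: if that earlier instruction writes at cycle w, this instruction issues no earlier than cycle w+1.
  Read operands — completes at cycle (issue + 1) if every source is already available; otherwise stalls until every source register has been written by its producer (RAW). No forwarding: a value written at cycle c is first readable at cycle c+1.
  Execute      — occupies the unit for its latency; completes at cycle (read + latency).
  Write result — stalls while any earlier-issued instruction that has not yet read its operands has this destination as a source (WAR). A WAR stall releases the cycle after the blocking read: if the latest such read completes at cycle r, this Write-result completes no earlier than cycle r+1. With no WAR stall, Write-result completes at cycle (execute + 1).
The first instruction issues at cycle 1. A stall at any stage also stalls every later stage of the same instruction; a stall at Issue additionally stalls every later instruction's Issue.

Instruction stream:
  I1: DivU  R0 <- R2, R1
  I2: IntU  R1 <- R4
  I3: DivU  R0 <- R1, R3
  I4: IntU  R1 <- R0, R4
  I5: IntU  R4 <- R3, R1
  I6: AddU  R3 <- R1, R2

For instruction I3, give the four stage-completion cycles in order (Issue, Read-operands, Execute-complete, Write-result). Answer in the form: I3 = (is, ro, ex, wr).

I3 = (11, 12, 19, 20)

I1: IS=1 RO=2 EX=9 WR=10
I2: IS=2 RO=3 EX=4 WR=5
I3: IS=11 RO=12 EX=19 WR=20  [struct: DivU busy until I1 writes@10]
I4: IS=12 RO=21 EX=22 WR=23  [RAW R0: wait I3 write@20]
I5: IS=24 RO=25 EX=26 WR=27  [struct: IntU busy until I4 writes@23]
I6: IS=25 RO=26 EX=28 WR=29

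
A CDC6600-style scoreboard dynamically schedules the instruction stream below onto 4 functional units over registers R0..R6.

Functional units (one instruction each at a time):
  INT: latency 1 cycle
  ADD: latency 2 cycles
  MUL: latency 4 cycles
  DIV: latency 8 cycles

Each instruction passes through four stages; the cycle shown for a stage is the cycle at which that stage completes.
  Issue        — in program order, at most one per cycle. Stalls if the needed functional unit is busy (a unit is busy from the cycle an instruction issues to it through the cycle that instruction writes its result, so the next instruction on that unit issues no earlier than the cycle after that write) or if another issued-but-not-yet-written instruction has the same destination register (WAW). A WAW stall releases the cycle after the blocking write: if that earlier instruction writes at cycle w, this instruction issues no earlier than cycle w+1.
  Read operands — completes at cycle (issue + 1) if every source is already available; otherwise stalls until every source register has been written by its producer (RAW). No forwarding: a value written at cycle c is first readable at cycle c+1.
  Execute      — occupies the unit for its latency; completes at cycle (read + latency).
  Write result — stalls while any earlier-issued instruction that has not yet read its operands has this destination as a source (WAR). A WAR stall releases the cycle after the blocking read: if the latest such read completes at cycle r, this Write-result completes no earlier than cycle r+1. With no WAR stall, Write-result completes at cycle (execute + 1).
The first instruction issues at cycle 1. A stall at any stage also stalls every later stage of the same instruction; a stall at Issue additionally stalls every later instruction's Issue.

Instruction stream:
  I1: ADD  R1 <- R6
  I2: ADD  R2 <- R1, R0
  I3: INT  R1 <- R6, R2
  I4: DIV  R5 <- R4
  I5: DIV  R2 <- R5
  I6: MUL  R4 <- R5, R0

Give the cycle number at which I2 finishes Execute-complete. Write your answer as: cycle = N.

1) issue 1, read 2, done 4, write 5
2) issue 6, read 7, done 9, write 10  <struct: ADD busy until I1 writes@5>
3) issue 7, read 11, done 12, write 13  <RAW R2: wait I2 write@10>
4) issue 8, read 9, done 17, write 18
5) issue 19, read 20, done 28, write 29  <struct: DIV busy until I4 writes@18>
6) issue 20, read 21, done 25, write 26

cycle = 9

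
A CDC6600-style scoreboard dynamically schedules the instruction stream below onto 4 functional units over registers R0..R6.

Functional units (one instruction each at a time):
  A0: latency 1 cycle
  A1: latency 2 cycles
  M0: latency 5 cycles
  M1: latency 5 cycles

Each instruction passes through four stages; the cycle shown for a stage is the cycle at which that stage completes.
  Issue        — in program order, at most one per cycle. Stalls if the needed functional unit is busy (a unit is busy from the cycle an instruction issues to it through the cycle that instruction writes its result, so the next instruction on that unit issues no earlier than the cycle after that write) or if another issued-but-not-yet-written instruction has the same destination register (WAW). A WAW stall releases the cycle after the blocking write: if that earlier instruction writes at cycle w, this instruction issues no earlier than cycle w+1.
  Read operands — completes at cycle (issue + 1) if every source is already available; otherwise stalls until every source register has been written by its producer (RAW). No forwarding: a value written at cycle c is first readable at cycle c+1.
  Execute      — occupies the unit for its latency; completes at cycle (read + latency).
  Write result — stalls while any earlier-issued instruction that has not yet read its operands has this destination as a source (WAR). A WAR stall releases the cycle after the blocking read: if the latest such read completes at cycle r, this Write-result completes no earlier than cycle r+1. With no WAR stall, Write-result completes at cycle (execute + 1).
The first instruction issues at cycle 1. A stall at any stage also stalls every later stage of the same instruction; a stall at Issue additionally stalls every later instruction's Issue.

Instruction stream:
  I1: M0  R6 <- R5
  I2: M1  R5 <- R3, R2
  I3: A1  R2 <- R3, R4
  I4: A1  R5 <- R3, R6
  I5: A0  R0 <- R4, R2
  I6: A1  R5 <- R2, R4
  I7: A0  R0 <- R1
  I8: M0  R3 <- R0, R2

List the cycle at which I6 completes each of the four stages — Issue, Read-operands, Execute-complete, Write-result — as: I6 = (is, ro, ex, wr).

I6 = (15, 16, 18, 19)

[1] I1 dispatched to M0
[2] I1 operands ready, I2 dispatched to M1
[3] I2 operands ready, I3 dispatched to A1
[4] I3 operands ready
[6] I3 complete
[7] I1 complete, R2←I3
[8] R6←I1, I2 complete
[9] R5←I2
[10] I4 dispatched to A1
[11] I4 operands ready, I5 dispatched to A0
[12] I5 operands ready
[13] I4 complete, I5 complete
[14] R5←I4, R0←I5
[15] I6 dispatched to A1
[16] I6 operands ready, I7 dispatched to A0
[17] I7 operands ready, I8 dispatched to M0
[18] I6 complete, I7 complete
[19] R5←I6, R0←I7
[20] I8 operands ready
[25] I8 complete
[26] R3←I8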